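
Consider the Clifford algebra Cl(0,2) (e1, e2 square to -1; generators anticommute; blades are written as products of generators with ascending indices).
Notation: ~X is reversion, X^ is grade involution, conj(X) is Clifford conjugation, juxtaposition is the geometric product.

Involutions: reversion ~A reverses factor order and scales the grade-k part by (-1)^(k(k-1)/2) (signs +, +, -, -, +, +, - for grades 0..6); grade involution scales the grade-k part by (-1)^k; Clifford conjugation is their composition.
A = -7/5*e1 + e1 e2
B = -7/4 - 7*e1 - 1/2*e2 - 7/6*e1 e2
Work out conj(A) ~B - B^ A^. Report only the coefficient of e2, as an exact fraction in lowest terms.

first term: 329/30 - 59/20*e1 + 161/30*e2 + 21/20*e1 e2
second term: -259/30 - 39/20*e1 - 259/30*e2 - 49/20*e1 e2
Answer: 14


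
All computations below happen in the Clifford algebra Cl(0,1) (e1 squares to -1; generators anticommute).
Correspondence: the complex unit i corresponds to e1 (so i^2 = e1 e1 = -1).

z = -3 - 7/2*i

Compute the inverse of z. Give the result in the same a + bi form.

In blades: z = -3 - 7/2*e1.
With qbar = -3 + 7/2*e1 (scalar fixed, mapped units negated), z qbar = 85/4 (the sum of squared coefficients), so z^-1 = qbar / (85/4) = -12/85 + 14/85*e1; translating back:
Answer: -12/85 + 14/85*i


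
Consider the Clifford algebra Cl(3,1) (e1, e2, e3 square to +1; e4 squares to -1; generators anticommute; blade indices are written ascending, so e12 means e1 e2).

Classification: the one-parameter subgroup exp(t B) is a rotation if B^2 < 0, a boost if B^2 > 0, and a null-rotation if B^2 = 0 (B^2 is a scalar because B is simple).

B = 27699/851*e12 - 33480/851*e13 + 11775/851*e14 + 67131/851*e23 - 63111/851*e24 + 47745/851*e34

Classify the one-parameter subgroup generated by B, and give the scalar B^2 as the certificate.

B^2 term by term: the squares give (27699/851)^2*(e12)^2 + (-33480/851)^2*(e13)^2 + (11775/851)^2*(e14)^2 + (67131/851)^2*(e23)^2 + (-63111/851)^2*(e24)^2 + (47745/851)^2*(e34)^2 = 767234601/724201*(-1) + 1120910400/724201*(-1) + 138650625/724201*(+1) + 4506571161/724201*(-1) + 3982998321/724201*(+1) + 2279585025/724201*(+1) = 9 (each basis 2-blade squares to minus the product of its generators' squares); cross terms between blades sharing an index anticommute and cancel; the commuting (index-disjoint) pairs give grade-4 terms 2*c*c'*(blade product), which cancel blade by blade — e1234: 2644977510/724201 - 4225912560/724201 + 1580935050/724201 = 0 — confirming B is simple. So B^2 = 9.
Answer: boost, certificate B^2 = 9. One invariant decides it: the square 9 survives every conjugation, and its sign is exactly the classification.


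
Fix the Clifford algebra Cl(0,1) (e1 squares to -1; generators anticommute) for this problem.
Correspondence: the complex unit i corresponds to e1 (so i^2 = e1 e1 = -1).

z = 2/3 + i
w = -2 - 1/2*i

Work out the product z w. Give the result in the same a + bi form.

In blades: z = 2/3 + e1, w = -2 - 1/2*e1.
Distribute z over w term by term (generator squares from the signature, products reordered to ascending indices): (2/3)*w = -4/3 - 1/3*e1; (e1)*w = 1/2 - 2*e1.
Sum: -5/6 - 7/3*e1; translating back through the correspondence:
Answer: -5/6 - 7/3*i


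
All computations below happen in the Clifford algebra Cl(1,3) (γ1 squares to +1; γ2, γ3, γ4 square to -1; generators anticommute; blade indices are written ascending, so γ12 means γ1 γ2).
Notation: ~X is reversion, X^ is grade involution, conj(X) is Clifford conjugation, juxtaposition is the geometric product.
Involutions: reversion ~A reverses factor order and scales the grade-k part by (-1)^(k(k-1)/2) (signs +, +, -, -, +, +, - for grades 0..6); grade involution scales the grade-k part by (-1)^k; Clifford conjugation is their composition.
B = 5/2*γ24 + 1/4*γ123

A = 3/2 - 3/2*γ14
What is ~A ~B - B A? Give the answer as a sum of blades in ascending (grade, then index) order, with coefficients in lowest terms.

first term: -15/4*γ12 - 15/4*γ24 - 3/8*γ123 + 3/8*γ234
second term: 15/4*γ12 + 15/4*γ24 + 3/8*γ123 - 3/8*γ234
Answer: -15/2*γ12 - 15/2*γ24 - 3/4*γ123 + 3/4*γ234


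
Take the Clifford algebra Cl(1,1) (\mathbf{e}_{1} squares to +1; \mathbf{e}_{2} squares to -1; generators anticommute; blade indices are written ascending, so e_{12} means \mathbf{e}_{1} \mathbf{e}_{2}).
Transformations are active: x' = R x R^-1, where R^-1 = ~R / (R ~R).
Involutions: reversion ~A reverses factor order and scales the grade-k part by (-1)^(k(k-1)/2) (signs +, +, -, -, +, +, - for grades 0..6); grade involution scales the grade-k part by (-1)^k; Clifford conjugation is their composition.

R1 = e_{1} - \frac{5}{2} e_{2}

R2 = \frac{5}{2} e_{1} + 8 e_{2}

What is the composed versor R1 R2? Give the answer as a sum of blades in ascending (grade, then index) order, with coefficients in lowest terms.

Distribute over the terms of R1 (each basis-blade product reordered to ascending indices, repeated generators contracted through their squares):
(e_{1}) R2 = \frac{5}{2} + 8 e_{12}
(-\frac{5}{2} e_{2}) R2 = 20 + \frac{25}{4} e_{12}
Summing the partial products and collecting blades:
Answer: \frac{45}{2} + \frac{57}{4} e_{12}


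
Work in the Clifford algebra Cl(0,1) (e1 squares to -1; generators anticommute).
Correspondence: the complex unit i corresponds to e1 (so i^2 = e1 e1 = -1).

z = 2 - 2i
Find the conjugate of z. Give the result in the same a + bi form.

In blades: z = 2 - 2*e1.
Conjugation here is Clifford conjugation: the scalar is fixed and the grade-1 and grade-2 blades all flip sign, giving 2 + 2*e1; translating back:
Answer: 2 + 2i


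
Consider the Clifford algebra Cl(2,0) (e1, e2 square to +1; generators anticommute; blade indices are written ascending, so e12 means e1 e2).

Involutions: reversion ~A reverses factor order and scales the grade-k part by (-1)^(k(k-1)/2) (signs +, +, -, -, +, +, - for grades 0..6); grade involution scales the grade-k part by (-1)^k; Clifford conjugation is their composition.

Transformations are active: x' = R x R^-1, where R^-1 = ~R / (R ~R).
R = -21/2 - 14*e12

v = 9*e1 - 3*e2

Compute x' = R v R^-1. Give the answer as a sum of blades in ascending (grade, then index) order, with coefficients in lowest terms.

~R = -21/2 + 14*e12, and R ~R = 1225/4, so R^-1 = ~R / (1225/4).
R v = -105/2*e1 + 315/2*e2
Answer: -27/5*e1 - 39/5*e2


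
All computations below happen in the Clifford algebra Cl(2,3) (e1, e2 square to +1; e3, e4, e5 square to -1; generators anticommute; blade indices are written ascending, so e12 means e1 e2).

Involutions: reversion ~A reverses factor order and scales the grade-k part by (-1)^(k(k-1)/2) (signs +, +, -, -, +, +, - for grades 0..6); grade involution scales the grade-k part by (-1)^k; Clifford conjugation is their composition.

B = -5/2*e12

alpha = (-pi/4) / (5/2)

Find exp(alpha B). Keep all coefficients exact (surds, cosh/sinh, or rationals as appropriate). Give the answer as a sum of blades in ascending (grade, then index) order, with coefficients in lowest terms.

B^2 = (-5/2)^2*(e12)^2 = 25/4*(-1) = -25/4 (a basis 2-blade squares to minus the product of its generators' squares).
B^2 = -25/4 — since the square is negative, the closed form is circular: l = 5/2, alpha*l = -pi/4, so exp(alpha B) = cos(-pi/4) + (sin(-pi/4)/(5/2))*B = sqrt(2)/2 + (-sqrt(2)/5)*B.
Answer: sqrt(2)/2 + sqrt(2)/2*e12


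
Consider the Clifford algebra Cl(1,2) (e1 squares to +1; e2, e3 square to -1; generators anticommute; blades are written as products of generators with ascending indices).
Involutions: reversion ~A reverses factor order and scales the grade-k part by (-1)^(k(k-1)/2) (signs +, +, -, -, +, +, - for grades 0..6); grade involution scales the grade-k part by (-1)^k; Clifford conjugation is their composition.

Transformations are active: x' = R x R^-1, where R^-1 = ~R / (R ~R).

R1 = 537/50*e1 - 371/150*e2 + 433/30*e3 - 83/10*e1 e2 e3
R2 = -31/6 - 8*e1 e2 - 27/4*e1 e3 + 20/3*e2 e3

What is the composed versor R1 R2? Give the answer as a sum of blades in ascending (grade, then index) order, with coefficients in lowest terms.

Distribute over the terms of R1 (each basis-blade product reordered to ascending indices, repeated generators contracted through their squares):
(537/50*e1) R2 = -5549/100*e1 - 2148/25*e2 - 14499/200*e3 + 358/5*e1 e2 e3
(-371/150*e2) R2 = 1484/75*e1 + 11501/900*e2 + 742/45*e3 - 3339/200*e1 e2 e3
(433/30*e3) R2 = -3897/40*e1 + 866/9*e2 - 13423/180*e3 - 1732/15*e1 e2 e3
(-83/10*e1 e2 e3) R2 = 166/3*e1 - 2241/40*e2 + 332/5*e3 + 2573/60*e1 e2 e3
Summing the partial products and collecting blades:
Answer: -15559/200*e1 - 59299/1800*e2 - 38507/600*e3 - 10607/600*e1 e2 e3


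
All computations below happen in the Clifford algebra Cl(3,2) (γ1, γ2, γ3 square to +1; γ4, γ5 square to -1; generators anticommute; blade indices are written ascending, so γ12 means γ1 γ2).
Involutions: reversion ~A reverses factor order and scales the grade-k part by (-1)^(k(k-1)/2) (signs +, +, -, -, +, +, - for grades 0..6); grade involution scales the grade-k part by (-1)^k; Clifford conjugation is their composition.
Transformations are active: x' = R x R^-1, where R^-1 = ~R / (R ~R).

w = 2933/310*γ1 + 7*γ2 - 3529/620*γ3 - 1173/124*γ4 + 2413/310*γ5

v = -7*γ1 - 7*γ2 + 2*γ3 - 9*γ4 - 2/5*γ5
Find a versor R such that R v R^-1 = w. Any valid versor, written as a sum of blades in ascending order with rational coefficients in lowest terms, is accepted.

Construction: equal norms (both 521/25) license R = v + w = 763/310*γ1 - 2289/620*γ3 - 2289/124*γ4 + 2289/310*γ5 — nothing changes along that direction, while (v - w)/2 changes sign, so v maps onto w.
Answer: 763/310*γ1 - 2289/620*γ3 - 2289/124*γ4 + 2289/310*γ5


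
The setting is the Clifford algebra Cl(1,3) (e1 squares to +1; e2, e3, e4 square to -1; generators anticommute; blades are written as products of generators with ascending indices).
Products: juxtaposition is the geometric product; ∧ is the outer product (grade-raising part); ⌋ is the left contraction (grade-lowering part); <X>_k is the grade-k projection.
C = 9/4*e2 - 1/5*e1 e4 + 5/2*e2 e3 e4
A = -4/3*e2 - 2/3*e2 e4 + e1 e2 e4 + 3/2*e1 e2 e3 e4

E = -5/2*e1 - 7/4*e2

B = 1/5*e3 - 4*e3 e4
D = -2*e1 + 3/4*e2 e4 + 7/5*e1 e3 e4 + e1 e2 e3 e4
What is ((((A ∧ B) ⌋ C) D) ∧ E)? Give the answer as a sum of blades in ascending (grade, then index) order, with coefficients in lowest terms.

step 1: -4/15*e2 e3 + 82/15*e2 e3 e4 - 1/5*e1 e2 e3 e4
step 2: 41/3 + 2/3*e4
step 3: -82/3*e1 + 1/2*e2 - 14/15*e1 e3 + 4/3*e1 e4 + 41/4*e2 e4 + 2/3*e1 e2 e3 + 287/15*e1 e3 e4 + 41/3*e1 e2 e3 e4
step 4: 589/12*e1 e2 - 49/30*e1 e2 e3 - 559/24*e1 e2 e4 - 2009/60*e1 e2 e3 e4
Answer: 589/12*e1 e2 - 49/30*e1 e2 e3 - 559/24*e1 e2 e4 - 2009/60*e1 e2 e3 e4


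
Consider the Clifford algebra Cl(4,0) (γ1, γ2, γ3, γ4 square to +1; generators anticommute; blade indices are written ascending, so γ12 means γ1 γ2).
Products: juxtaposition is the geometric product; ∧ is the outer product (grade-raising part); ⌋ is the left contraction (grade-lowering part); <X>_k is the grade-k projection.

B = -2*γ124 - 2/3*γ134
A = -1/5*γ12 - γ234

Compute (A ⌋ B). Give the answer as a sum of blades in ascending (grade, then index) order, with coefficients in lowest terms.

step 1: -2/5*γ4
Answer: -2/5*γ4


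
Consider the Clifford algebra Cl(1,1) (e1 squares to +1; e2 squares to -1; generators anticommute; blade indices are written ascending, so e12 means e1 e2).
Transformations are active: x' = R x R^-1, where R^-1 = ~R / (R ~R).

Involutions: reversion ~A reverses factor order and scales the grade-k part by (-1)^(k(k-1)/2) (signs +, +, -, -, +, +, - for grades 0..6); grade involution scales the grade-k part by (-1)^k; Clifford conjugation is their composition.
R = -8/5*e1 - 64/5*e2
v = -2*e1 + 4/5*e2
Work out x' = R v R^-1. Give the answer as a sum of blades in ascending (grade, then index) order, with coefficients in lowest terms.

~R = -8/5*e1 - 64/5*e2, and R ~R = -4032/25, so R^-1 = ~R / (-4032/25).
R v = 336/25 - 672/25*e12
Answer: 34/15*e1 + 4/3*e2


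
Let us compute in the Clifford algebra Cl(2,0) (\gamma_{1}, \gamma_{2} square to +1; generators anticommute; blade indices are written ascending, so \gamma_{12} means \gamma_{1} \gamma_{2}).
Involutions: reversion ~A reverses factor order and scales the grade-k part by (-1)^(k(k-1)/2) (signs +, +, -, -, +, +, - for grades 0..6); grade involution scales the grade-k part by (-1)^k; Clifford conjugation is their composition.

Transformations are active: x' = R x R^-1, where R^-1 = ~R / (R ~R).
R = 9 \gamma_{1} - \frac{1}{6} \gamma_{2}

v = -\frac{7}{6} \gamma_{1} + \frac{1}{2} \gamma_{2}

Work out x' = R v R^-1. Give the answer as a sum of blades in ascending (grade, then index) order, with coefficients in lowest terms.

~R = 9 \gamma_{1} - \frac{1}{6} \gamma_{2}, and R ~R = \frac{2917}{36}, so R^-1 = ~R / (\frac{2917}{36}).
R v = -\frac{127}{12} + \frac{155}{36} \gamma_{12}
Answer: -\frac{20729}{17502} \gamma_{1} - \frac{2663}{5834} \gamma_{2}


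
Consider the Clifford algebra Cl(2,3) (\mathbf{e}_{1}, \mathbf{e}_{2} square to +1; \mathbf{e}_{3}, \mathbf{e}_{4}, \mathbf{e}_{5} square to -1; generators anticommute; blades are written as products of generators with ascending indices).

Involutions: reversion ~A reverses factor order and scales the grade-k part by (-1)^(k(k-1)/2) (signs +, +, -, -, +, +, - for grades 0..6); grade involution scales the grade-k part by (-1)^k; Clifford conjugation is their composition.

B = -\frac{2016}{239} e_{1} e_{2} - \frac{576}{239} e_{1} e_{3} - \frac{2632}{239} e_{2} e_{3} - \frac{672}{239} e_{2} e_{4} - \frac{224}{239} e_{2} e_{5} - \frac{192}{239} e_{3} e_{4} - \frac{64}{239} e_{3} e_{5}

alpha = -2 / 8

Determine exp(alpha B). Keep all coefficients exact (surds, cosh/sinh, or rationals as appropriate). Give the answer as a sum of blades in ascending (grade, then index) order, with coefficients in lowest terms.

B^2 term by term: the squares give (-\frac{2016}{239})^2*(e_{1} e_{2})^2 + (-\frac{576}{239})^2*(e_{1} e_{3})^2 + (-\frac{2632}{239})^2*(e_{2} e_{3})^2 + (-\frac{672}{239})^2*(e_{2} e_{4})^2 + (-\frac{224}{239})^2*(e_{2} e_{5})^2 + (-\frac{192}{239})^2*(e_{3} e_{4})^2 + (-\frac{64}{239})^2*(e_{3} e_{5})^2 = \frac{4064256}{57121}*(-1) + \frac{331776}{57121}*(+1) + \frac{6927424}{57121}*(+1) + \frac{451584}{57121}*(+1) + \frac{50176}{57121}*(+1) + \frac{36864}{57121}*(-1) + \frac{4096}{57121}*(-1) = 64 (each basis 2-blade squares to minus the product of its generators' squares); cross terms between blades sharing an index anticommute and cancel; the commuting (index-disjoint) pairs give grade-4 terms 2*c*c'*(blade product), which cancel blade by blade — e_{1} e_{2} e_{3} e_{4}: \frac{774144}{57121} - \frac{774144}{57121} = 0; e_{1} e_{2} e_{3} e_{5}: \frac{258048}{57121} - \frac{258048}{57121} = 0; e_{2} e_{3} e_{4} e_{5}: -\frac{86016}{57121} + \frac{86016}{57121} = 0 — confirming B is simple. So B^2 = 64.
B^2 = 64 — the positive square puts this in the hyperbolic regime; l = 8, alpha*l = -2, so exp(alpha B) = cosh(-2) + (sinh(-2)/8)*B = \cosh{\left(2 \right)} + (- \frac{\sinh{\left(2 \right)}}{8})*B.
Answer: \cosh{\left(2 \right)} + \frac{252 \sinh{\left(2 \right)}}{239} e_{1} e_{2} + \frac{72 \sinh{\left(2 \right)}}{239} e_{1} e_{3} + \frac{329 \sinh{\left(2 \right)}}{239} e_{2} e_{3} + \frac{84 \sinh{\left(2 \right)}}{239} e_{2} e_{4} + \frac{28 \sinh{\left(2 \right)}}{239} e_{2} e_{5} + \frac{24 \sinh{\left(2 \right)}}{239} e_{3} e_{4} + \frac{8 \sinh{\left(2 \right)}}{239} e_{3} e_{5}


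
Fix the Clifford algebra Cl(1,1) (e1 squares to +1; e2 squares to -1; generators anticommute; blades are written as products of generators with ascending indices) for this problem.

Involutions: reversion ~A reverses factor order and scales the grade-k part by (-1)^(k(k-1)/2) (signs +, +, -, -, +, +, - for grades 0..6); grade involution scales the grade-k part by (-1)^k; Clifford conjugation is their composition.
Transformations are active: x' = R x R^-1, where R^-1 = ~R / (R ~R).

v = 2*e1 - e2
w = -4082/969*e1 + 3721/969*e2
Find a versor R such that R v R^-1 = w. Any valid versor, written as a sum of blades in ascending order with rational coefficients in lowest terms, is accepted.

The midline construction: v and w both square to 3, so reflecting in their sum -2144/969*e1 + 2752/969*e2 exchanges them.
Answer: -2144/969*e1 + 2752/969*e2


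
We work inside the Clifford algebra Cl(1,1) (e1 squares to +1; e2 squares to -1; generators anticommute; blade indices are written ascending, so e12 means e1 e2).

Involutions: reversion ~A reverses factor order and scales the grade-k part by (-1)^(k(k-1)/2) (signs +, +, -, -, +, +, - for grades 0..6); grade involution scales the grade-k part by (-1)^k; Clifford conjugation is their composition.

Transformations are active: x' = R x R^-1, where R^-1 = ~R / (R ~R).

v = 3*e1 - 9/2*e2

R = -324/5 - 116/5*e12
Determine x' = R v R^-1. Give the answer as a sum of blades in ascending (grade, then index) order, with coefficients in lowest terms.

~R = -324/5 + 116/5*e12, and R ~R = 18304/5, so R^-1 = ~R / (18304/5).
R v = -1494/5*e1 + 1806/5*e2
Answer: 43347/5720*e1 - 47403/5720*e2


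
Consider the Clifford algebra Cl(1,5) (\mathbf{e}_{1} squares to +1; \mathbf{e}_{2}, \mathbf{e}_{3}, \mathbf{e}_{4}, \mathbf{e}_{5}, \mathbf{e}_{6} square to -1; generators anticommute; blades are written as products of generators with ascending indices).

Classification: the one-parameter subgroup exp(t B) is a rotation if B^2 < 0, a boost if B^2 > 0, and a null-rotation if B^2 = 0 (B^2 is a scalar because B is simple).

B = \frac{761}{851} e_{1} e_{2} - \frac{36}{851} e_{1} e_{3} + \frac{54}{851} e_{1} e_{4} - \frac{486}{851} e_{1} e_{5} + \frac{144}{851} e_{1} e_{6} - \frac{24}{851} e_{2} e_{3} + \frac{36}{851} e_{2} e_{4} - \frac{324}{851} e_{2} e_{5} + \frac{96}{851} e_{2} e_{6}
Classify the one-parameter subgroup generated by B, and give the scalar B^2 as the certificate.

B^2 term by term: the squares give (\frac{761}{851})^2*(e_{1} e_{2})^2 + (-\frac{36}{851})^2*(e_{1} e_{3})^2 + (\frac{54}{851})^2*(e_{1} e_{4})^2 + (-\frac{486}{851})^2*(e_{1} e_{5})^2 + (\frac{144}{851})^2*(e_{1} e_{6})^2 + (-\frac{24}{851})^2*(e_{2} e_{3})^2 + (\frac{36}{851})^2*(e_{2} e_{4})^2 + (-\frac{324}{851})^2*(e_{2} e_{5})^2 + (\frac{96}{851})^2*(e_{2} e_{6})^2 = \frac{579121}{724201}*(+1) + \frac{1296}{724201}*(+1) + \frac{2916}{724201}*(+1) + \frac{236196}{724201}*(+1) + \frac{20736}{724201}*(+1) + \frac{576}{724201}*(-1) + \frac{1296}{724201}*(-1) + \frac{104976}{724201}*(-1) + \frac{9216}{724201}*(-1) = 1 (each basis 2-blade squares to minus the product of its generators' squares); cross terms between blades sharing an index anticommute and cancel; the commuting (index-disjoint) pairs give grade-4 terms 2*c*c'*(blade product), which cancel blade by blade — e_{1} e_{2} e_{3} e_{4}: \frac{2592}{724201} - \frac{2592}{724201} = 0; e_{1} e_{2} e_{3} e_{5}: -\frac{23328}{724201} + \frac{23328}{724201} = 0; e_{1} e_{2} e_{3} e_{6}: \frac{6912}{724201} - \frac{6912}{724201} = 0; e_{1} e_{2} e_{4} e_{5}: \frac{34992}{724201} - \frac{34992}{724201} = 0; e_{1} e_{2} e_{4} e_{6}: -\frac{10368}{724201} + \frac{10368}{724201} = 0; e_{1} e_{2} e_{5} e_{6}: \frac{93312}{724201} - \frac{93312}{724201} = 0 — confirming B is simple. So B^2 = 1.
Answer: boost, certificate B^2 = 1. Key observation: B^2 = 1 is a conjugation invariant, so its sign decides the class regardless of the surface form of B.


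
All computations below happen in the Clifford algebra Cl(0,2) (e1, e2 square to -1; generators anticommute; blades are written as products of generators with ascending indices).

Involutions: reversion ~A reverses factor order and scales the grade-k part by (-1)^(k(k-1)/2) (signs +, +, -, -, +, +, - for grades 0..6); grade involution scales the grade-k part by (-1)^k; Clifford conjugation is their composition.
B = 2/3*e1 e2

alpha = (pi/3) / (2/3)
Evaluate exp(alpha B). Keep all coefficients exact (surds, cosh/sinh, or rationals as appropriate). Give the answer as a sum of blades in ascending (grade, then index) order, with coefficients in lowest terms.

B^2 = (2/3)^2*(e1 e2)^2 = 4/9*(-1) = -4/9 (a basis 2-blade squares to minus the product of its generators' squares).
B^2 = -4/9 — circular case — the even/odd split gives cos and sin: l = 2/3, alpha*l = pi/3, so exp(alpha B) = cos(pi/3) + (sin(pi/3)/(2/3))*B = 1/2 + (3*sqrt(3)/4)*B.
Answer: 1/2 + sqrt(3)/2*e1 e2


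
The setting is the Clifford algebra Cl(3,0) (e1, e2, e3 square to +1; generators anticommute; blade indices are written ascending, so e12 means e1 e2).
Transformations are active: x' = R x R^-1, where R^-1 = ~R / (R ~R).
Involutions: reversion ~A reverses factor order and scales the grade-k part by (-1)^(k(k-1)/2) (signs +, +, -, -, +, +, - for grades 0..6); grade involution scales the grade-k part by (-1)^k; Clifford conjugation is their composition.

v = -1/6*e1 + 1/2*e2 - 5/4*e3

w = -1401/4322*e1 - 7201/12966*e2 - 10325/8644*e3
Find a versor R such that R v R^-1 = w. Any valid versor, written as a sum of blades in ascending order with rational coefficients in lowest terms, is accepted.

A norm check does it: q(v) = q(w) = 265/144, hence R = v + w = -3182/6483*e1 - 359/6483*e2 - 10565/4322*e3 realises the map — parallel part kept, (v - w)/2 negated, v carried to w.
Answer: -3182/6483*e1 - 359/6483*e2 - 10565/4322*e3


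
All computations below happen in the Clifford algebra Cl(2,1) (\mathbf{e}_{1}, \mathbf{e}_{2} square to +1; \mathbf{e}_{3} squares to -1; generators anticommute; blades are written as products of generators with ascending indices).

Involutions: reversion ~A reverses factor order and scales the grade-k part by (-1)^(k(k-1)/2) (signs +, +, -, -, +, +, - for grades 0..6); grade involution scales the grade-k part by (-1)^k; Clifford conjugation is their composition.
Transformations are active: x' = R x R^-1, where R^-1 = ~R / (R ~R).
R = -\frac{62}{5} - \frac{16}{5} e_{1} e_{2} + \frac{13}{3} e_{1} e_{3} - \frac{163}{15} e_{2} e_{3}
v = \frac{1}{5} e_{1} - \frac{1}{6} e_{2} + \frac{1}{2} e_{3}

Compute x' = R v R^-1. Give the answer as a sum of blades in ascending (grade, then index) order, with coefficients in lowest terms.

~R = -\frac{62}{5} + \frac{16}{5} e_{1} e_{2} - \frac{13}{3} e_{1} e_{3} + \frac{163}{15} e_{2} e_{3}, and R ~R = \frac{6106}{225}, so R^-1 = ~R / (\frac{6106}{225}).
R v = -\frac{617}{150} e_{1} + \frac{407}{50} e_{2} - \frac{799}{90} e_{3} - \frac{1373}{450} e_{1} e_{2} e_{3}
Answer: \frac{1439}{1290} e_{1} - \frac{1773}{215} e_{2} + \frac{3583}{430} e_{3}


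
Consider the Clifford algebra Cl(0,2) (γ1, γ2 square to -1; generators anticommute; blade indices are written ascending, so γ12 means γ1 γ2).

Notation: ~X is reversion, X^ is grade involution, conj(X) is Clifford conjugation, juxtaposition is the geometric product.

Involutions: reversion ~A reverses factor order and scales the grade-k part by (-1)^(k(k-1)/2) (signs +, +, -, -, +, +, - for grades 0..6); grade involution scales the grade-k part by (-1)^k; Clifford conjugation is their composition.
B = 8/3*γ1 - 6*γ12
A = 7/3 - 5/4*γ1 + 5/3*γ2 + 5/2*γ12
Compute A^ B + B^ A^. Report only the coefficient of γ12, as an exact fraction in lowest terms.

first term: 35/3 + 146/9*γ1 + 85/6*γ2 - 86/9*γ12
second term: 55/3 - 146/9*γ1 - 5/6*γ2 - 86/9*γ12
Answer: -172/9


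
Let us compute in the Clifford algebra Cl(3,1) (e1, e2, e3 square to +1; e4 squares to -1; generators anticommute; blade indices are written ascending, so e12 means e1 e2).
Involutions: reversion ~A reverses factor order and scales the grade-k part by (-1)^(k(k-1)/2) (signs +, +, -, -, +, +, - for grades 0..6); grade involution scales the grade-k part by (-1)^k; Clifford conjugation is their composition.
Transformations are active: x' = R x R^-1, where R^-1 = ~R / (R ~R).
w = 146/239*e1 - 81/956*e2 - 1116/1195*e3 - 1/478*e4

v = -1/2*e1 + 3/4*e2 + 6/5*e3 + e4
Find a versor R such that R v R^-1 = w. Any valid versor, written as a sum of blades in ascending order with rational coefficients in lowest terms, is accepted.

Take R = v + w = 53/478*e1 + 159/239*e2 + 318/1195*e3 + 477/478*e4. Because q(v) = q(w) = 501/400, conjugation by R sends v exactly to w.
Answer: 53/478*e1 + 159/239*e2 + 318/1195*e3 + 477/478*e4


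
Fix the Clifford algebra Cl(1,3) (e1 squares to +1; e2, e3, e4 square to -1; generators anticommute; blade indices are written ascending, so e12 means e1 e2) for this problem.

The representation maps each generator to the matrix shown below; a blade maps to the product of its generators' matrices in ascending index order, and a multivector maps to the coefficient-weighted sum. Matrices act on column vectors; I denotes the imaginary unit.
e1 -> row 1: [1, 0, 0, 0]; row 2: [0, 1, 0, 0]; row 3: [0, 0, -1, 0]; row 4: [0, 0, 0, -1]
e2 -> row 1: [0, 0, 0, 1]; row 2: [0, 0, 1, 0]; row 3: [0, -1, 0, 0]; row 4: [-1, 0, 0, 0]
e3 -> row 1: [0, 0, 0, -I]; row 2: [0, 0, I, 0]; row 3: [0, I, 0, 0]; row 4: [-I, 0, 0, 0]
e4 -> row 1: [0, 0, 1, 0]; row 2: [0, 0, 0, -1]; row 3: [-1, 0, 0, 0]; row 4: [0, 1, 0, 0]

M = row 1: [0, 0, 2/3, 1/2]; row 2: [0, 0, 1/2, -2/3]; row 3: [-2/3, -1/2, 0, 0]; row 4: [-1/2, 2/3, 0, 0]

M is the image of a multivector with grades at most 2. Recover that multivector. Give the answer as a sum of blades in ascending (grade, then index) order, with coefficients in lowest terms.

Method: the blade images are trace-orthogonal — tr(rho(e_A) rho(e_B)^-1) = 4 if A = B and 0 otherwise — and rho(e_A)^-1 = (e_A)^2 * rho(e_A) with (e_A)^2 = +1 or -1, so the coefficient of e_A in the preimage is (e_A)^2 * tr(M rho(e_A))/4.
Nonzero projections over blades of grade <= 2: e2: (e2)^2 = -1, tr(M rho(e2)) = -2, coefficient 1/2; e4: (e4)^2 = -1, tr(M rho(e4)) = -8/3, coefficient 2/3. Every other blade of grade <= 2 projects to 0.
Answer: 1/2*e2 + 2/3*e4


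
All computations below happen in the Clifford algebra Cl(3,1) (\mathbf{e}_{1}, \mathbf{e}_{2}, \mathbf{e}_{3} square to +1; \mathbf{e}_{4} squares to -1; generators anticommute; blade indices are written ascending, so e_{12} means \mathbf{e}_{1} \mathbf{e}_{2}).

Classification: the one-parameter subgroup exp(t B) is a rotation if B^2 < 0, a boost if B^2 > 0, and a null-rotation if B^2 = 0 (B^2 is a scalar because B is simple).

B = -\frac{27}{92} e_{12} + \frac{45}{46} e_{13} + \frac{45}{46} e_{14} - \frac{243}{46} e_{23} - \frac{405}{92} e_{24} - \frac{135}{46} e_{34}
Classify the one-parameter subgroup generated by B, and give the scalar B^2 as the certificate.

B^2 term by term: the squares give (-\frac{27}{92})^2*(e_{12})^2 + (\frac{45}{46})^2*(e_{13})^2 + (\frac{45}{46})^2*(e_{14})^2 + (-\frac{243}{46})^2*(e_{23})^2 + (-\frac{405}{92})^2*(e_{24})^2 + (-\frac{135}{46})^2*(e_{34})^2 = \frac{729}{8464}*(-1) + \frac{2025}{2116}*(-1) + \frac{2025}{2116}*(+1) + \frac{59049}{2116}*(-1) + \frac{164025}{8464}*(+1) + \frac{18225}{2116}*(+1) = 0 (each basis 2-blade squares to minus the product of its generators' squares); cross terms between blades sharing an index anticommute and cancel; the commuting (index-disjoint) pairs give grade-4 terms 2*c*c'*(blade product), which cancel blade by blade — e_{1234}: \frac{3645}{2116} + \frac{18225}{2116} - \frac{10935}{1058} = 0 — confirming B is simple. So B^2 = 0.
Answer: null-rotation, certificate B^2 = 0. Check the certificate: B^2 = 0, and that sign is decisive whatever form B takes.


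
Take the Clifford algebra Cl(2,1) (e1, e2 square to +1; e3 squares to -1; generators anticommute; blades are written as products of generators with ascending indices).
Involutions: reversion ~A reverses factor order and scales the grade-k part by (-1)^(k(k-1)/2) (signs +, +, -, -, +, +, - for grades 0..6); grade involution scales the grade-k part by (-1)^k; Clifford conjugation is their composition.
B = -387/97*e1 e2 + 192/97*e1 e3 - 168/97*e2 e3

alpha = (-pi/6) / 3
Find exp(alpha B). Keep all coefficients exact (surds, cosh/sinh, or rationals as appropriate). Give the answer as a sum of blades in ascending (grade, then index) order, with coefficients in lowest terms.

B^2 term by term: the squares give (-387/97)^2*(e1 e2)^2 + (192/97)^2*(e1 e3)^2 + (-168/97)^2*(e2 e3)^2 = 149769/9409*(-1) + 36864/9409*(+1) + 28224/9409*(+1) = -9 (each basis 2-blade squares to minus the product of its generators' squares); cross terms between blades sharing an index anticommute and cancel. So B^2 = -9.
B^2 = -9 — B^2 < 0, so the exponential closes trigonometrically: l = 3, alpha*l = -pi/6, so exp(alpha B) = cos(-pi/6) + (sin(-pi/6)/3)*B = sqrt(3)/2 + (-1/6)*B.
Answer: sqrt(3)/2 + 129/194*e1 e2 - 32/97*e1 e3 + 28/97*e2 e3


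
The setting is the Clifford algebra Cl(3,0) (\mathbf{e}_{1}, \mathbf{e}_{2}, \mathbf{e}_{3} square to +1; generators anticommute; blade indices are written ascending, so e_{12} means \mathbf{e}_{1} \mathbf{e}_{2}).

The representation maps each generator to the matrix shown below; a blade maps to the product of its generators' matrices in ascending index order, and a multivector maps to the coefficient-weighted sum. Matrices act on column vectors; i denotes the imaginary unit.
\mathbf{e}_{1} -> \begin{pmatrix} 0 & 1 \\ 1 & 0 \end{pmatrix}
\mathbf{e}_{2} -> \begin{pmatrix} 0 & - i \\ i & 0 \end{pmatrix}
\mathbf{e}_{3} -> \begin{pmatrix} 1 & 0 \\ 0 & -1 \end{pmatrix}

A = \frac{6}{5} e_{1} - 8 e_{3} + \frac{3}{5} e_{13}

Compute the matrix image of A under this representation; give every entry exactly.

Bivector images (products of the table entries): rho(e_{13}) = rho(\mathbf{e}_{1})rho(\mathbf{e}_{3}) = \begin{pmatrix} 0 & -1 \\ 1 & 0 \end{pmatrix}.
M = (\frac{6}{5})*rho(e_{1}) + (-8)*rho(e_{3}) + (\frac{3}{5})*rho(e_{13}), summed entrywise:
Answer: \begin{pmatrix} -8 & \frac{3}{5} \\ \frac{9}{5} & 8 \end{pmatrix}


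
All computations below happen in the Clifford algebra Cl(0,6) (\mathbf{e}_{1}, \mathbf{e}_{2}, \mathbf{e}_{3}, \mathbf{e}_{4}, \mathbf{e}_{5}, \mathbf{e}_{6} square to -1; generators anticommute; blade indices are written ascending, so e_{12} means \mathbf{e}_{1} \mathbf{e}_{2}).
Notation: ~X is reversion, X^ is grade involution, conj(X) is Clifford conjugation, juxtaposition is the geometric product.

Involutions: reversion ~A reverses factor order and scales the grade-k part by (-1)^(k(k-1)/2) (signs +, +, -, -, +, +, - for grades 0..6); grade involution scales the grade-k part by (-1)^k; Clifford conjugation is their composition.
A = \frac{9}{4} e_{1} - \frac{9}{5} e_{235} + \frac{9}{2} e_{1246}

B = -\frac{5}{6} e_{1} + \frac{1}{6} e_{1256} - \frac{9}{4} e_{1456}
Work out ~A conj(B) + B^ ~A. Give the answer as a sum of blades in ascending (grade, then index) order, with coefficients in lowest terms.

first term: -\frac{15}{8} - \frac{81}{8} e_{25} - \frac{3}{4} e_{45} - \frac{3}{10} e_{136} + \frac{15}{4} e_{246} - \frac{3}{8} e_{256} + \frac{81}{16} e_{456} - \frac{3}{2} e_{1235} + \frac{81}{20} e_{12346}
second term: -\frac{15}{8} + \frac{81}{8} e_{25} + \frac{3}{4} e_{45} - \frac{3}{10} e_{136} - \frac{15}{4} e_{246} + \frac{3}{8} e_{256} - \frac{81}{16} e_{456} + \frac{3}{2} e_{1235} - \frac{81}{20} e_{12346}
Answer: -\frac{15}{4} - \frac{3}{5} e_{136}


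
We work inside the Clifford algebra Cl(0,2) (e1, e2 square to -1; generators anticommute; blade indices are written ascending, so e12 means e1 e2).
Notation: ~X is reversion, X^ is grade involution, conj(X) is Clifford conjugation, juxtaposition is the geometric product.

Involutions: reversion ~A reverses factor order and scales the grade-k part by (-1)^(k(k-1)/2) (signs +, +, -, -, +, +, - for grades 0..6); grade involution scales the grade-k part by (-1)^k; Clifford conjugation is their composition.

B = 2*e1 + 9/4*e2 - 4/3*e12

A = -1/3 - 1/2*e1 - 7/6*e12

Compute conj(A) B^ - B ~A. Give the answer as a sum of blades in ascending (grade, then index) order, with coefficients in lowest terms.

first term: 23/9 + 79/24*e1 - 11/12*e2 - 49/72*e12
second term: 23/9 + 47/24*e1 - 29/12*e2 + 113/72*e12
Answer: 4/3*e1 + 3/2*e2 - 9/4*e12


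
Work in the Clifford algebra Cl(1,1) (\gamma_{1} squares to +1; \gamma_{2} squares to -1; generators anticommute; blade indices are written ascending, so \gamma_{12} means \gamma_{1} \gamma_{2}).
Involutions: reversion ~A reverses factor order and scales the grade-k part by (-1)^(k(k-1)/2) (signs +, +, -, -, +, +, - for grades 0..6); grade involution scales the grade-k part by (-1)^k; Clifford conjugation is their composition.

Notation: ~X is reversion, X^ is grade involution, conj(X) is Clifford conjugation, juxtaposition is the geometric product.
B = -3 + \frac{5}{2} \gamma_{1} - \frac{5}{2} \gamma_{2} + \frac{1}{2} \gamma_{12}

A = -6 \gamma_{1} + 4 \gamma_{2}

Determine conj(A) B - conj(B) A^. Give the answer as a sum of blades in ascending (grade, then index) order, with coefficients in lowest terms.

first term: 5 - 20 \gamma_{1} + 15 \gamma_{2} - 5 \gamma_{12}
second term: -5 - 20 \gamma_{1} + 15 \gamma_{2} - 5 \gamma_{12}
Answer: 10


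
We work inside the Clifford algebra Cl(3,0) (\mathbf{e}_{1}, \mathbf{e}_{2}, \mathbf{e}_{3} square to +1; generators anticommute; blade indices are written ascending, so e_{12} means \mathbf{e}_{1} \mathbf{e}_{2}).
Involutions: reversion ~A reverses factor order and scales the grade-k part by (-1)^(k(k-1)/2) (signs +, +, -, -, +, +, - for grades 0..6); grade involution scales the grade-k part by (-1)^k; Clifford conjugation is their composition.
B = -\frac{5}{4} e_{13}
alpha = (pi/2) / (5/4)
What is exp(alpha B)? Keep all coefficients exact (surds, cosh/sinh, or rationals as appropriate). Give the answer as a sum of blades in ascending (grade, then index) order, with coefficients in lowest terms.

B^2 = (-\frac{5}{4})^2*(e_{13})^2 = \frac{25}{16}*(-1) = -\frac{25}{16} (a basis 2-blade squares to minus the product of its generators' squares).
B^2 = -\frac{25}{16} — the negative square puts this in the circular regime; l = \frac{5}{4}, alpha*l = \frac{\pi}{2}, so exp(alpha B) = cos(\frac{\pi}{2}) + (sin(\frac{\pi}{2})/(\frac{5}{4}))*B = 0 + (\frac{4}{5})*B.
Answer: -e_{13}


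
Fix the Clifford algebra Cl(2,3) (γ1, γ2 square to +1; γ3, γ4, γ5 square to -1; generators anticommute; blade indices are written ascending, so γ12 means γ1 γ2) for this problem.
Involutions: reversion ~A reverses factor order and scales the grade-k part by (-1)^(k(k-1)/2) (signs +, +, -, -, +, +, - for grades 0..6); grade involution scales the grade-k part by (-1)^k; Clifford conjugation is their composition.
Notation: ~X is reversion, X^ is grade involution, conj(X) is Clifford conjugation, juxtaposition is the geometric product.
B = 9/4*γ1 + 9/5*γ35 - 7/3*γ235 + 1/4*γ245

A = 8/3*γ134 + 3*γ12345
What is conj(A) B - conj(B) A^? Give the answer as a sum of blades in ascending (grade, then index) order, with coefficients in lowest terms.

first term: -3/4*γ13 - 7*γ14 + 6*γ34 - 27/5*γ124 + 24/5*γ145 - 2/3*γ1235 - 56/9*γ1245 - 27/4*γ2345
second term: -3/4*γ13 - 7*γ14 + 6*γ34 + 27/5*γ124 - 24/5*γ145 + 2/3*γ1235 + 56/9*γ1245 + 27/4*γ2345
Answer: -54/5*γ124 + 48/5*γ145 - 4/3*γ1235 - 112/9*γ1245 - 27/2*γ2345


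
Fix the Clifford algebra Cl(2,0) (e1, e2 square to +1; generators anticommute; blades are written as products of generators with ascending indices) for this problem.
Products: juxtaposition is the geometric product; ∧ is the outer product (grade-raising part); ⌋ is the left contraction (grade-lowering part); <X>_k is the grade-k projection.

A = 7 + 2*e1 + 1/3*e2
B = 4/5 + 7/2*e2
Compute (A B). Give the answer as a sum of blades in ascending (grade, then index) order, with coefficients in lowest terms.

step 1: 203/30 + 8/5*e1 + 743/30*e2 + 7*e1 e2
Answer: 203/30 + 8/5*e1 + 743/30*e2 + 7*e1 e2


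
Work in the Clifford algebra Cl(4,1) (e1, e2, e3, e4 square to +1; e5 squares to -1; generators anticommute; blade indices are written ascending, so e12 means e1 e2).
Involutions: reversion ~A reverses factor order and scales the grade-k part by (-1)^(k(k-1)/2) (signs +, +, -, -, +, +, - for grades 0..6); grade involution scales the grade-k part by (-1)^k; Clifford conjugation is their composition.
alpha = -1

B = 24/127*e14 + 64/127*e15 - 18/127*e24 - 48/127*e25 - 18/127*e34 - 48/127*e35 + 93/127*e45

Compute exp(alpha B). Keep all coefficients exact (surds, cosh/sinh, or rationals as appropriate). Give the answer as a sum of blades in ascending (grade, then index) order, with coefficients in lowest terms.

B^2 term by term: the squares give (24/127)^2*(e14)^2 + (64/127)^2*(e15)^2 + (-18/127)^2*(e24)^2 + (-48/127)^2*(e25)^2 + (-18/127)^2*(e34)^2 + (-48/127)^2*(e35)^2 + (93/127)^2*(e45)^2 = 576/16129*(-1) + 4096/16129*(+1) + 324/16129*(-1) + 2304/16129*(+1) + 324/16129*(-1) + 2304/16129*(+1) + 8649/16129*(+1) = 1 (each basis 2-blade squares to minus the product of its generators' squares); cross terms between blades sharing an index anticommute and cancel; the commuting (index-disjoint) pairs give grade-4 terms 2*c*c'*(blade product), which cancel blade by blade — e1245: 2304/16129 - 2304/16129 = 0; e1345: 2304/16129 - 2304/16129 = 0; e2345: -1728/16129 + 1728/16129 = 0 — confirming B is simple. So B^2 = 1.
B^2 = 1 — since the square is positive, the closed form is hyperbolic: l = 1, alpha*l = -1, so exp(alpha B) = cosh(-1) + (sinh(-1)/1)*B = cosh(1) + (-sinh(1))*B.
Answer: cosh(1) - 24*sinh(1)/127*e14 - 64*sinh(1)/127*e15 + 18*sinh(1)/127*e24 + 48*sinh(1)/127*e25 + 18*sinh(1)/127*e34 + 48*sinh(1)/127*e35 - 93*sinh(1)/127*e45


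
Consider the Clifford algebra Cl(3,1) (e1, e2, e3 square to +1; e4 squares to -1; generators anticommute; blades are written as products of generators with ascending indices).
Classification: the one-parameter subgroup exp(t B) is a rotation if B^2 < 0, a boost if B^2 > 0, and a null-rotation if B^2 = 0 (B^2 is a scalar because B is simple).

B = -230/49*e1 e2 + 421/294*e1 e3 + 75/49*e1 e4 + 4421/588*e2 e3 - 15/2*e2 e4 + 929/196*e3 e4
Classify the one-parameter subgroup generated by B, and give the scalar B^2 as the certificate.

B^2 term by term: the squares give (-230/49)^2*(e1 e2)^2 + (421/294)^2*(e1 e3)^2 + (75/49)^2*(e1 e4)^2 + (4421/588)^2*(e2 e3)^2 + (-15/2)^2*(e2 e4)^2 + (929/196)^2*(e3 e4)^2 = 52900/2401*(-1) + 177241/86436*(-1) + 5625/2401*(+1) + 19545241/345744*(-1) + 225/4*(+1) + 863041/38416*(+1) = 4/9 (each basis 2-blade squares to minus the product of its generators' squares); cross terms between blades sharing an index anticommute and cancel; the commuting (index-disjoint) pairs give grade-4 terms 2*c*c'*(blade product), which cancel blade by blade — e1 e2 e3 e4: -106835/2401 + 2105/98 + 110525/4802 = 0 — confirming B is simple. So B^2 = 4/9.
Answer: boost, certificate B^2 = 4/9. Why this suffices: the scalar 4/9 survives any versor conjugation, so its sign alone determines the class however B is presented.


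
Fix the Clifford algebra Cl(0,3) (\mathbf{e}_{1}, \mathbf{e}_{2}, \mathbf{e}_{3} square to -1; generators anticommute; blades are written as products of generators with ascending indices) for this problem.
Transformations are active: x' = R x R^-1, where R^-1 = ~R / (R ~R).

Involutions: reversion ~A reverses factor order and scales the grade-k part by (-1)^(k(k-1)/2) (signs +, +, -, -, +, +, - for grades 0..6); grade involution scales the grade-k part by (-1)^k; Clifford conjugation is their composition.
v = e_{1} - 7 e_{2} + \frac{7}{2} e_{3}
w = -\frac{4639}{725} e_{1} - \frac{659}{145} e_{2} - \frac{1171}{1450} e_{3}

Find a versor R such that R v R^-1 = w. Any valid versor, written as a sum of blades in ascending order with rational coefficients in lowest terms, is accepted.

Sketch: the shared square -\frac{249}{4} makes R = v + w = -\frac{3914}{725} e_{1} - \frac{1674}{145} e_{2} + \frac{1952}{725} e_{3} the natural versor; its sandwich fixes that direction, negates (v - w)/2, and sends v to w.
Answer: -\frac{3914}{725} e_{1} - \frac{1674}{145} e_{2} + \frac{1952}{725} e_{3}


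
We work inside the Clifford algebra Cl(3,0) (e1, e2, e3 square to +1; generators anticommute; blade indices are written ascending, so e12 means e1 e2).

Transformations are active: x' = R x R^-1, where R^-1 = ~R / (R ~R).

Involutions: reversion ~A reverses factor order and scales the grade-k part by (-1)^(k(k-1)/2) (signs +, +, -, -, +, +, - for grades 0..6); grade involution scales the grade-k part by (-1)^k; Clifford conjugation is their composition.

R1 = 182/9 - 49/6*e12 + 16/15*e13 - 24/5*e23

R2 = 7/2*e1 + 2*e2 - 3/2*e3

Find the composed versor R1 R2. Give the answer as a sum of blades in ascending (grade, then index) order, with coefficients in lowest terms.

Distribute over the terms of R2 (each basis-blade product reordered to ascending indices, repeated generators contracted through their squares):
R1 (7/2*e1) = 637/9*e1 + 343/12*e2 - 56/15*e3 - 84/5*e123
R1 (2*e2) = -49/3*e1 + 364/9*e2 + 48/5*e3 - 32/15*e123
R1 (-3/2*e3) = -8/5*e1 + 36/5*e2 - 91/3*e3 + 49/4*e123
Summing the partial products and collecting blades:
Answer: 2378/45*e1 + 13721/180*e2 - 367/15*e3 - 401/60*e123
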